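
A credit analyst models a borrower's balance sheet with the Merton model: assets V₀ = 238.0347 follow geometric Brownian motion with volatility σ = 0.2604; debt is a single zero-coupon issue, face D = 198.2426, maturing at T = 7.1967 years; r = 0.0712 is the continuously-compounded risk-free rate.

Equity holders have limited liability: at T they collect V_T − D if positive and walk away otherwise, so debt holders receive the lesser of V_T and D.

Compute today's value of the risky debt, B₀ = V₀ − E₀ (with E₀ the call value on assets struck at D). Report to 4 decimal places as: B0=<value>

B0=109.2591

Apply the equity-as-call identities (strike 198.2426, horizon 7.1967 years):
d₁ = [ln(V₀/D) + (r + σ²/2)T] / (σ√T)
   = [ln(238.0347/198.2426) + (0.0712 + 0.5·0.2604²)·7.1967] / (0.2604·√7.1967)
   = [0.182925 + 0.756403] / 0.698566 = 1.344650
d₂ = d₁ − σ√T = 1.344650 − 0.698566 = 0.646084
N(d₁) = 0.910631,  N(d₂) = 0.740887,  e^(−rT) = 0.599053
E₀ = V₀·N(d₁) − D·e^(−rT)·N(d₂)
   = 238.0347·0.910631 − 198.2426·0.599053·0.740887 = 128.775553
B₀ = V₀ − E₀ = 238.0347 − 128.775553 = 109.259147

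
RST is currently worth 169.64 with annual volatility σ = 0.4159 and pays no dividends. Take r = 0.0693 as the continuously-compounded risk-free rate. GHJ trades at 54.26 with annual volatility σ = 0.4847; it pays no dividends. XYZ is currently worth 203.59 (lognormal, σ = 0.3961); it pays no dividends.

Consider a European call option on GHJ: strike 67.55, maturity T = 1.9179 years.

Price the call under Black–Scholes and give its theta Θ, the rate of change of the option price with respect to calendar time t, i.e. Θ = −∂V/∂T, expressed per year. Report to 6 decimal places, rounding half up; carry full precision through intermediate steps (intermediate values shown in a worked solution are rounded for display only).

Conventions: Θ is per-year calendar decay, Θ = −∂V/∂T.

σ√T = 0.4847·√1.9179 = 0.671253
d₁ = (ln(S/K) + (r+σ²/2)T) / (σ√T) = (ln(54.26/67.55) + (0.0693+0.4847²/2)·1.9179) / 0.671253 = (-0.219081 + 0.358201) / 0.671253 = 0.207254
d₂ = d₁ − σ√T = 0.207254 − 0.671253 = -0.463999
e^{−rT} = 0.875543
N(d₁) = 0.582094,  N(d₂) = 0.321324
Call price V = S·N(d₁) − K·e^{−rT}·N(d₂) = 31.584433 − 19.004074 = 12.580359
φ(d₁) = (1/√(2π))·e^{−d₁²/2} = 0.390466
Θ = −S·φ(d₁)·σ/(2√T) − r·K·e^{−rT}·N(d₂) = −3.707597 − 1.316982 = -5.024579

price = 12.580359
Θ = -5.024579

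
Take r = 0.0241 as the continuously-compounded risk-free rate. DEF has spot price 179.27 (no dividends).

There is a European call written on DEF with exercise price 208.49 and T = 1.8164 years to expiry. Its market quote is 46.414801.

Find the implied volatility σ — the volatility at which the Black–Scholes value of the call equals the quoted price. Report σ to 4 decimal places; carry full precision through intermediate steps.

sigma = 0.5634

At σ = 0.5634 the Black–Scholes value reproduces the quote:
σ√T = 0.5634·√1.8164 = 0.759316
d₁ = (ln(S/K) + (r+σ²/2)T) / (σ√T) = (ln(179.27/208.49) + (0.0241+0.5634²/2)·1.8164) / 0.759316 = (-0.150998 + 0.332056) / 0.759316 = 0.238448
d₂ = d₁ − σ√T = 0.238448 − 0.759316 = -0.520868
e^{−rT} = 0.957169
N(d₁) = 0.594233,  N(d₂) = 0.301229
V = S·N(d₁) − K·e^{−rT}·N(d₂) = 106.528206 − 60.113405 = 46.414801 (the quoted price), and the Black–Scholes price is strictly increasing in σ, so σ is unique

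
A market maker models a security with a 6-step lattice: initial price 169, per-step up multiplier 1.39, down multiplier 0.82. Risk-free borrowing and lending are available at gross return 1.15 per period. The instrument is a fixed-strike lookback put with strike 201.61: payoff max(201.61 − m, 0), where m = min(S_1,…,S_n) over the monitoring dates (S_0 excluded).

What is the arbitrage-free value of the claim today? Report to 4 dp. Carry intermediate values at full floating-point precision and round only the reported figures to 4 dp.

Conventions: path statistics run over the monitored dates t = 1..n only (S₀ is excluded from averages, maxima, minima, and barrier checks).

price = 18.9122

Risk-neutral up-probability p* = (R−d)/(u−d) = (1.15−0.82)/(1.39−0.82) = 0.5789; the claim prices as the p*-weighted sum of path payoffs discounted by R^6.
Enumerate all 2^6 = 64 price paths (U = up ×1.39, D = down ×0.82); each path with k up-moves has probability p*^k·(1−p*)^(6−k).
DDDDDD: m=51.3771, payoff=150.2329, prob=0.005572
UDDDDD: m=87.0905, payoff=114.5195, prob=0.007662
DUDDDD: m=87.0905, payoff=114.5195, prob=0.007662
UUDDDD: m=147.6290, payoff=53.9810, prob=0.010535
DDUDDD: m=87.0905, payoff=114.5195, prob=0.007662
UDUDDD: m=147.6290, payoff=53.9810, prob=0.010535
DUUDDD: m=138.5800, payoff=63.0300, prob=0.010535
UUUDDD: m=234.9100, payoff=0.0000, prob=0.014485
DDDUDD: m=87.0905, payoff=114.5195, prob=0.007662
UDDUDD: m=147.6290, payoff=53.9810, prob=0.010535
DUDUDD: m=138.5800, payoff=63.0300, prob=0.010535
UUDUDD: m=234.9100, payoff=0.0000, prob=0.014485
DDUUDD: m=113.6356, payoff=87.9744, prob=0.010535
UDUUDD: m=192.6262, payoff=8.9838, prob=0.014485
DUUUDD: m=138.5800, payoff=63.0300, prob=0.014485
UUUUDD: m=234.9100, payoff=0.0000, prob=0.019917
DDDDUD: m=76.4086, payoff=125.2014, prob=0.007662
UDDDUD: m=129.5219, payoff=72.0881, prob=0.010535
DUDDUD: m=129.5219, payoff=72.0881, prob=0.010535
UUDDUD: m=219.5553, payoff=0.0000, prob=0.014485
DDUDUD: m=113.6356, payoff=87.9744, prob=0.010535
UDUDUD: m=192.6262, payoff=8.9838, prob=0.014485
DUUDUD: m=138.5800, payoff=63.0300, prob=0.014485
UUUDUD: m=234.9100, payoff=0.0000, prob=0.019917
DDDUUD: m=93.1812, payoff=108.4288, prob=0.010535
UDDUUD: m=157.9535, payoff=43.6565, prob=0.014485
DUDUUD: m=138.5800, payoff=63.0300, prob=0.014485
UUDUUD: m=234.9100, payoff=0.0000, prob=0.019917
DDUUUD: m=113.6356, payoff=87.9744, prob=0.014485
UDUUUD: m=192.6262, payoff=8.9838, prob=0.019917
DUUUUD: m=138.5800, payoff=63.0300, prob=0.019917
UUUUUD: m=234.9100, payoff=0.0000, prob=0.027386
DDDDDU: m=62.6550, payoff=138.9550, prob=0.007662
UDDDDU: m=106.2079, payoff=95.4021, prob=0.010535
DUDDDU: m=106.2079, payoff=95.4021, prob=0.010535
UUDDDU: m=180.0354, payoff=21.5746, prob=0.014485
DDUDDU: m=106.2079, payoff=95.4021, prob=0.010535
UDUDDU: m=180.0354, payoff=21.5746, prob=0.014485
DUUDDU: m=138.5800, payoff=63.0300, prob=0.014485
UUUDDU: m=234.9100, payoff=0.0000, prob=0.019917
DDDUDU: m=93.1812, payoff=108.4288, prob=0.010535
UDDUDU: m=157.9535, payoff=43.6565, prob=0.014485
DUDUDU: m=138.5800, payoff=63.0300, prob=0.014485
UUDUDU: m=234.9100, payoff=0.0000, prob=0.019917
DDUUDU: m=113.6356, payoff=87.9744, prob=0.014485
UDUUDU: m=192.6262, payoff=8.9838, prob=0.019917
DUUUDU: m=138.5800, payoff=63.0300, prob=0.019917
UUUUDU: m=234.9100, payoff=0.0000, prob=0.027386
DDDDUU: m=76.4086, payoff=125.2014, prob=0.010535
UDDDUU: m=129.5219, payoff=72.0881, prob=0.014485
DUDDUU: m=129.5219, payoff=72.0881, prob=0.014485
UUDDUU: m=219.5553, payoff=0.0000, prob=0.019917
DDUDUU: m=113.6356, payoff=87.9744, prob=0.014485
UDUDUU: m=192.6262, payoff=8.9838, prob=0.019917
DUUDUU: m=138.5800, payoff=63.0300, prob=0.019917
UUUDUU: m=234.9100, payoff=0.0000, prob=0.027386
DDDUUU: m=93.1812, payoff=108.4288, prob=0.014485
UDDUUU: m=157.9535, payoff=43.6565, prob=0.019917
DUDUUU: m=138.5800, payoff=63.0300, prob=0.019917
UUDUUU: m=234.9100, payoff=0.0000, prob=0.027386
DDUUUU: m=113.6356, payoff=87.9744, prob=0.019917
UDUUUU: m=192.6262, payoff=8.9838, prob=0.027386
DUUUUU: m=138.5800, payoff=63.0300, prob=0.027386
UUUUUU: m=234.9100, payoff=0.0000, prob=0.037656
Price = Σ prob·payoff / R^6 = 43.745047 / 2.313061 = 18.9122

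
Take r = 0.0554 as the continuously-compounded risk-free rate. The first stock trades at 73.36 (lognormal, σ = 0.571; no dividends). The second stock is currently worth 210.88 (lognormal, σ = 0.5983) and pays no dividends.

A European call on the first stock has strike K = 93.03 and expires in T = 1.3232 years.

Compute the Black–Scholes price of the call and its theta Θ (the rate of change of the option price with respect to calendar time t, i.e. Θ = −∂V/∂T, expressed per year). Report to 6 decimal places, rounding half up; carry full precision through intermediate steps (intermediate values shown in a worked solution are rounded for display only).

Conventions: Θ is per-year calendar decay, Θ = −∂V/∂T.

σ√T = 0.571·√1.3232 = 0.656824
d₁ = (ln(S/K) + (r+σ²/2)T) / (σ√T) = (ln(73.36/93.03) + (0.0554+0.571²/2)·1.3232) / 0.656824 = (-0.237543 + 0.289014) / 0.656824 = 0.078363
d₂ = d₁ − σ√T = 0.078363 − 0.656824 = -0.578461
e^{−rT} = 0.929317
N(d₁) = 0.531230,  N(d₂) = 0.281477
Call price V = S·N(d₁) − K·e^{−rT}·N(d₂) = 38.971064 − 24.334882 = 14.636182
φ(d₁) = (1/√(2π))·e^{−d₁²/2} = 0.397719
Θ = −S·φ(d₁)·σ/(2√T) − r·K·e^{−rT}·N(d₂) = −7.241513 − 1.348152 = -8.589665

price = 14.636182
Θ = -8.589665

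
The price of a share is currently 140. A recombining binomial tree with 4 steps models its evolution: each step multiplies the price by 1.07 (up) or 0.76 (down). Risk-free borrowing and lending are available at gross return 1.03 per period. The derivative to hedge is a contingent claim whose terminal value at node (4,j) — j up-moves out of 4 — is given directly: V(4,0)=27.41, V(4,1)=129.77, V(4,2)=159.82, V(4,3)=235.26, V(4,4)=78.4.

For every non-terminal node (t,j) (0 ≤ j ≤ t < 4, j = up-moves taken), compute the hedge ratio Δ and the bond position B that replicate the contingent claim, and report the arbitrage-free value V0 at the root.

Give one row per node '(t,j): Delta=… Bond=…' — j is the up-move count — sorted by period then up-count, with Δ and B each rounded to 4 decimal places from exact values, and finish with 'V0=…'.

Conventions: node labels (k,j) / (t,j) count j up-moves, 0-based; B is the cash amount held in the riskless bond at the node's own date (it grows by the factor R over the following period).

(0,0): Delta=-1.6860 Bond=359.0358
(1,0): Delta=1.8771 Bond=-9.3121
(1,1): Delta=-2.0610 Bond=425.9726
(2,0): Delta=1.5252 Bond=18.8679
(2,1): Delta=1.9142 Bond=-13.8077
(2,2): Delta=-2.4792 Bond=505.7976
(3,0): Delta=5.3728 Bond=-217.0263
(3,1): Delta=1.1203 Bond=54.4651
(3,2): Delta=1.9977 Bond=-24.3977
(3,3): Delta=-2.9503 Bond=601.7670
V0=122.9940

Since d<R<u, set p* = (R−d)/(u−d) = 0.8710; price each node as the discounted p*-expectation of its children.
At maturity the claim pays: V(4,0)=27.4100, V(4,1)=129.7700, V(4,2)=159.8200, V(4,3)=235.2600, V(4,4)=78.4000
  t=3,j=0: stock 61.4566 → up 65.7586 (V=129.7700), down 46.7070 (V=27.4100). Price 113.1672; hedge Δ=5.3728, bond B=-217.0263.
  t=3,j=1: stock 86.5245 → up 92.5812 (V=159.8200), down 65.7586 (V=129.7700). Price 151.4006; hedge Δ=1.1203, bond B=54.4651.
  t=3,j=2: stock 121.8174 → up 130.3446 (V=235.2600), down 92.5812 (V=159.8200). Price 218.9571; hedge Δ=1.9977, bond B=-24.3977.
  t=3,j=3: stock 171.5060 → up 183.5114 (V=78.4000), down 130.3446 (V=235.2600). Price 95.7670; hedge Δ=-2.9503, bond B=601.7670.
  t=2,j=0: stock 80.8640 → up 86.5245 (V=151.4006), down 61.4566 (V=113.1672). Price 142.2012; hedge Δ=1.5252, bond B=18.8679.
  t=2,j=1: stock 113.8480 → up 121.8174 (V=218.9571), down 86.5245 (V=151.4006). Price 204.1166; hedge Δ=1.9142, bond B=-13.8077.
  t=2,j=2: stock 160.2860 → up 171.5060 (V=95.7670), down 121.8174 (V=218.9571). Price 108.4102; hedge Δ=-2.4792, bond B=505.7976.
  t=1,j=0: stock 106.4000 → up 113.8480 (V=204.1166), down 80.8640 (V=142.2012). Price 190.4151; hedge Δ=1.8771, bond B=-9.3121.
  t=1,j=1: stock 149.8000 → up 160.2860 (V=108.4102), down 113.8480 (V=204.1166). Price 117.2421; hedge Δ=-2.0610, bond B=425.9726.
  t=0,j=0: stock 140.0000 → up 149.8000 (V=117.2421), down 106.4000 (V=190.4151). Price 122.9940; hedge Δ=-1.6860, bond B=359.0358.
Sanity check at the root: Δ(0,0)·S0 + B(0,0) reproduces V0 = 122.9940.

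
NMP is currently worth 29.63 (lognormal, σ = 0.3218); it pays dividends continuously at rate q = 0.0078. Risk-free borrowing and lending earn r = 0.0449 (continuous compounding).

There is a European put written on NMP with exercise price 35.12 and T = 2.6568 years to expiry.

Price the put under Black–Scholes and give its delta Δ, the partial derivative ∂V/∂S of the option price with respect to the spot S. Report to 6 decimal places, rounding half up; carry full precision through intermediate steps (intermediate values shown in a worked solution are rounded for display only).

price = 7.356904
Δ = -0.440597

σ√T = 0.3218·√2.6568 = 0.524524
d₁ = (ln(S/K) + (r−q+σ²/2)T) / (σ√T) = (ln(29.63/35.12) + (0.0449−0.0078+0.3218²/2)·2.6568) / 0.524524 = (-0.169983 + 0.236130) / 0.524524 = 0.126108
d₂ = d₁ − σ√T = 0.126108 − 0.524524 = -0.398416
e^{−rT} = 0.887550
e^{−qT} = 0.979490
N(−d₁) = 0.449823,  N(−d₂) = 0.654838
Put price V = K·e^{−rT}·N(−d₂) − S·e^{−qT}·N(−d₁) = 20.411807 − 13.054903 = 7.356904
Δ = −e^{−qT}·N(−d₁) = -0.440597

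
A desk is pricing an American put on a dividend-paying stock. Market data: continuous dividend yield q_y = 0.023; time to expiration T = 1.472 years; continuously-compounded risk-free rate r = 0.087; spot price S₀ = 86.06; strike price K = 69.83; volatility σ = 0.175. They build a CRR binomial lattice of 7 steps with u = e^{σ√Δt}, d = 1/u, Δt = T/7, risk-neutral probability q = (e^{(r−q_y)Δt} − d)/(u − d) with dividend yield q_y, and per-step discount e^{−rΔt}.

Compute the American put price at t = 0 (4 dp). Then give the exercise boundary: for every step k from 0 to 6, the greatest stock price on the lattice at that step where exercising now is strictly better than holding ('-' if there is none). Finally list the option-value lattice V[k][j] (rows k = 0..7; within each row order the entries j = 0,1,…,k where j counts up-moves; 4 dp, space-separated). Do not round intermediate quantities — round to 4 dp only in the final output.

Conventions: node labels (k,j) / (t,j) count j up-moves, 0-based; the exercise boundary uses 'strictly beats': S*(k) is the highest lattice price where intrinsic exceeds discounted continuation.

Δt=0.21029  u=1.08356  d=0.92289  q=0.56428  discount=0.98187
step 7 (expiry): payoffs max(K−S,0) = 20.7576 12.2142 2.1835 0.0000 0.0000 0.0000 0.0000 0.0000
step 6: (k=6,j=0): S=53.1728, K−S=16.6572, hold=15.6478 ⇒ V=16.6572 exercise | (k=6,j=1): S=62.4300, K−S=7.4000, hold=6.4353 ⇒ V=7.4000 exercise | (k=6,j=2): S=73.2989, K−S=0.0000, hold=0.9341 ⇒ V=0.9341 continue | (k=6,j=3): S=86.0600, K−S=0.0000, hold=0.0000 ⇒ V=0.0000 continue | (k=6,j=4): S=101.0428, K−S=0.0000, hold=0.0000 ⇒ V=0.0000 continue | (k=6,j=5): S=118.6340, K−S=0.0000, hold=0.0000 ⇒ V=0.0000 continue | (k=6,j=6): S=139.2878, K−S=0.0000, hold=0.0000 ⇒ V=0.0000 continue  boundary S*=62.4300
step 5: (k=5,j=0): S=57.6158, K−S=12.2142, hold=11.2263 ⇒ V=12.2142 exercise | (k=5,j=1): S=67.6465, K−S=2.1835, hold=3.6834 ⇒ V=3.6834 continue | (k=5,j=2): S=79.4236, K−S=0.0000, hold=0.3996 ⇒ V=0.3996 continue | (k=5,j=3): S=93.2510, K−S=0.0000, hold=0.0000 ⇒ V=0.0000 continue | (k=5,j=4): S=109.4857, K−S=0.0000, hold=0.0000 ⇒ V=0.0000 continue | (k=5,j=5): S=128.5468, K−S=0.0000, hold=0.0000 ⇒ V=0.0000 continue  boundary S*=57.6158
step 4: (k=4,j=0): S=62.4300, K−S=7.4000, hold=7.2663 ⇒ V=7.4000 exercise | (k=4,j=1): S=73.2989, K−S=0.0000, hold=1.7973 ⇒ V=1.7973 continue | (k=4,j=2): S=86.0600, K−S=0.0000, hold=0.1710 ⇒ V=0.1710 continue | (k=4,j=3): S=101.0428, K−S=0.0000, hold=0.0000 ⇒ V=0.0000 continue | (k=4,j=4): S=118.6340, K−S=0.0000, hold=0.0000 ⇒ V=0.0000 continue  boundary S*=62.4300
step 3: (k=3,j=0): S=67.6465, K−S=2.1835, hold=4.1617 ⇒ V=4.1617 continue | (k=3,j=1): S=79.4236, K−S=0.0000, hold=0.8637 ⇒ V=0.8637 continue | (k=3,j=2): S=93.2510, K−S=0.0000, hold=0.0731 ⇒ V=0.0731 continue | (k=3,j=3): S=109.4857, K−S=0.0000, hold=0.0000 ⇒ V=0.0000 continue  boundary S*=-
step 2: (k=2,j=0): S=73.2989, K−S=0.0000, hold=2.2590 ⇒ V=2.2590 continue | (k=2,j=1): S=86.0600, K−S=0.0000, hold=0.4100 ⇒ V=0.4100 continue | (k=2,j=2): S=101.0428, K−S=0.0000, hold=0.0313 ⇒ V=0.0313 continue  boundary S*=-
step 1: (k=1,j=0): S=79.4236, K−S=0.0000, hold=1.1936 ⇒ V=1.1936 continue | (k=1,j=1): S=93.2510, K−S=0.0000, hold=0.1928 ⇒ V=0.1928 continue  boundary S*=-
step 0: (k=0,j=0): S=86.0600, K−S=0.0000, hold=0.6175 ⇒ V=0.6175 continue  boundary S*=-

price = 0.6175
boundary = - - - - 62.4300 57.6158 62.4300
tree:
0.6175
1.1936 0.1928
2.2590 0.4100 0.0313
4.1617 0.8637 0.0731 0.0000
7.4000 1.7973 0.1710 0.0000 0.0000
12.2142 3.6834 0.3996 0.0000 0.0000 0.0000
16.6572 7.4000 0.9341 0.0000 0.0000 0.0000 0.0000
20.7576 12.2142 2.1835 0.0000 0.0000 0.0000 0.0000 0.0000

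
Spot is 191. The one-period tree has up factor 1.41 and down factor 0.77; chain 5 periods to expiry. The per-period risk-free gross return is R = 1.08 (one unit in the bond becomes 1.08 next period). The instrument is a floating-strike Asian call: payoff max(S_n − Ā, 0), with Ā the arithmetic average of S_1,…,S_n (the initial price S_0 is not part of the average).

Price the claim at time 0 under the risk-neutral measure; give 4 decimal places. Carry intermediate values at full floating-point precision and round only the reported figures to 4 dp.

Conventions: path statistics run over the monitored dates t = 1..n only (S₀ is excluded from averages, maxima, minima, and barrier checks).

With p* = (R−d)/(u−d) = 0.4844, sum probability × payoff across the paths and divide by R^5.
Enumerate all 2^5 = 32 price paths (U = up ×1.41, D = down ×0.77); each path with k up-moves has probability p*^k·(1−p*)^(5−k).
DDDDD: Ā=93.2707, payoff=0.0000, prob=0.036448
UDDDD: Ā=170.7944, payoff=0.0000, prob=0.034239
DUDDD: Ā=146.3464, payoff=0.0000, prob=0.034239
UUDDD: Ā=267.9850, payoff=0.0000, prob=0.032164
DDUDD: Ā=127.5215, payoff=0.0000, prob=0.034239
UDUDD: Ā=233.5133, payoff=0.0000, prob=0.032164
DUUDD: Ā=209.0653, payoff=0.0000, prob=0.032164
UUUDD: Ā=382.8339, payoff=0.0000, prob=0.030214
DDDUD: Ā=113.0263, payoff=0.0000, prob=0.034239
UDDUD: Ā=206.9701, payoff=0.0000, prob=0.032164
DUDUD: Ā=182.5221, payoff=0.0000, prob=0.032164
UUDUD: Ā=334.2289, payoff=0.0000, prob=0.030214
DDUUD: Ā=163.6972, payoff=9.6608, prob=0.032164
UDUUD: Ā=299.7572, payoff=17.6905, prob=0.030214
DUUUD: Ā=275.3092, payoff=42.1385, prob=0.030214
UUUUD: Ā=504.1376, payoff=77.1627, prob=0.028383
DDDDU: Ā=101.8649, payoff=0.0000, prob=0.034239
UDDDU: Ā=186.5319, payoff=0.0000, prob=0.032164
DUDDU: Ā=162.0839, payoff=11.2741, prob=0.032164
UUDDU: Ā=296.8030, payoff=20.6447, prob=0.030214
DDUDU: Ā=143.2589, payoff=30.0990, prob=0.032164
UDUDU: Ā=262.3313, payoff=55.1164, prob=0.030214
DUUDU: Ā=237.8833, payoff=79.5644, prob=0.030214
UUUDU: Ā=435.6045, payoff=145.6958, prob=0.028383
DDDUU: Ā=128.7637, payoff=44.5942, prob=0.032164
UDDUU: Ā=235.7881, payoff=81.6596, prob=0.030214
DUDUU: Ā=211.3401, payoff=106.1076, prob=0.030214
UUDUU: Ā=386.9994, payoff=194.3009, prob=0.028383
DDUUU: Ā=192.5151, payoff=124.9325, prob=0.030214
UDUUU: Ā=352.5277, payoff=228.7726, prob=0.028383
DUUUU: Ā=328.0797, payoff=253.2206, prob=0.028383
UUUUU: Ā=600.7693, payoff=463.6896, prob=0.026663
Price = Σ prob·payoff / R^5 = 56.908655 / 1.469328 = 38.7311

price = 38.7311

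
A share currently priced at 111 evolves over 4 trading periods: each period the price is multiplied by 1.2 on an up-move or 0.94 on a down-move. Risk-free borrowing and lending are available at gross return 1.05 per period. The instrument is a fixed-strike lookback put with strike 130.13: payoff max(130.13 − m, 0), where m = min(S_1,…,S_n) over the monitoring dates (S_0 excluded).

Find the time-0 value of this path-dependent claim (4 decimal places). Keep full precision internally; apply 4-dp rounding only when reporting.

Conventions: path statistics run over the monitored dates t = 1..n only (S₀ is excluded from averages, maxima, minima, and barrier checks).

Set p* = 0.4231 (from d < R < u); the path-dependent value is the discounted p*-expectation over all price paths.
Enumerate all 2^4 = 16 price paths (U = up ×1.2, D = down ×0.94); each path with k up-moves has probability p*^k·(1−p*)^(4−k).
DDDD: m=86.6631, payoff=43.4669, prob=0.110783
UDDD: m=110.6338, payoff=19.4962, prob=0.081241
DUDD: m=104.3400, payoff=25.7900, prob=0.081241
UUDD: m=133.2000, payoff=0.0000, prob=0.059576
DDUD: m=98.0796, payoff=32.0504, prob=0.081241
UDUD: m=125.2080, payoff=4.9220, prob=0.059576
DUUD: m=104.3400, payoff=25.7900, prob=0.059576
UUUD: m=133.2000, payoff=0.0000, prob=0.043689
DDDU: m=92.1948, payoff=37.9352, prob=0.081241
UDDU: m=117.6955, payoff=12.4345, prob=0.059576
DUDU: m=104.3400, payoff=25.7900, prob=0.059576
UUDU: m=133.2000, payoff=0.0000, prob=0.043689
DDUU: m=98.0796, payoff=32.0504, prob=0.059576
UDUU: m=125.2080, payoff=4.9220, prob=0.043689
DUUU: m=104.3400, payoff=25.7900, prob=0.043689
UUUU: m=133.2000, payoff=0.0000, prob=0.032039
Price = Σ prob·payoff / R^4 = 21.538348 / 1.215506 = 17.7197

price = 17.7197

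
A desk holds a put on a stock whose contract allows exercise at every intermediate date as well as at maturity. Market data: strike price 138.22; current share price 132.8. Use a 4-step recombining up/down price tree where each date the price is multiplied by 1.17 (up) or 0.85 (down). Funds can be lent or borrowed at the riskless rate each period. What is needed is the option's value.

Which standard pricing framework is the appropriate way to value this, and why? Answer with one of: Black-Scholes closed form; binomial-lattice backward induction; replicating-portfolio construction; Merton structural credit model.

framework: binomial-lattice backward induction

Key observation: early exercise of the strike-138.22 put must be checked at each of the 4 dates (spot 132.8), which forces a node-by-node comparison of intrinsic and continuation value backward from expiry.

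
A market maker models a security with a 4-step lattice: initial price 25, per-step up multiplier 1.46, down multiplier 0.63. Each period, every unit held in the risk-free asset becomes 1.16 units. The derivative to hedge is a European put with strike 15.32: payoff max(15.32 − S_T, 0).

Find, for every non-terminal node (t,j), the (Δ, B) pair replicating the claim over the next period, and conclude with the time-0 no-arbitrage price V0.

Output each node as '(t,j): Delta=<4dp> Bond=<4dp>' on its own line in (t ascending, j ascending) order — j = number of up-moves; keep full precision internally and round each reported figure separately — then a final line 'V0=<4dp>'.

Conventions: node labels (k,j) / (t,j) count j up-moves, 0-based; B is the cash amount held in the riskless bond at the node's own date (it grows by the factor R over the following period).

The replicating-portfolio and risk-neutral prices coincide; use p* = (1.16−0.63)/(1.46−0.63) = 0.6386 for the latter.
At maturity the claim pays: V(4,0)=11.3818, V(4,1)=6.1933, V(4,2)=0.0000, V(4,3)=0.0000, V(4,4)=0.0000
Node (3,0) S=6.2512: V=(p*·6.1933+(1−p*)·11.3818)/1.16=6.9557; Δ=(6.1933−11.3818)/(9.1267−3.9382)=-1.0000; B=V−Δ·S=13.2069
Node (3,1) S=14.4869: V=(p*·0.0000+(1−p*)·6.1933)/1.16=1.9298; Δ=(0.0000−6.1933)/(21.1508−9.1267)=-0.5151; B=V−Δ·S=9.3916
Node (3,2) S=33.5727: V=(p*·0.0000+(1−p*)·0.0000)/1.16=0.0000; Δ=(0.0000−0.0000)/(49.0161−21.1508)=0.0000; B=V−Δ·S=0.0000
Node (3,3) S=77.8034: V=(p*·0.0000+(1−p*)·0.0000)/1.16=0.0000; Δ=(0.0000−0.0000)/(113.5930−49.0161)=0.0000; B=V−Δ·S=0.0000
Node (2,0) S=9.9225: V=(p*·1.9298+(1−p*)·6.9557)/1.16=3.2296; Δ=(1.9298−6.9557)/(14.4869−6.2512)=-0.6103; B=V−Δ·S=9.2850
Node (2,1) S=22.9950: V=(p*·0.0000+(1−p*)·1.9298)/1.16=0.6013; Δ=(0.0000−1.9298)/(33.5727−14.4869)=-0.1011; B=V−Δ·S=2.9263
Node (2,2) S=53.2900: V=(p*·0.0000+(1−p*)·0.0000)/1.16=0.0000; Δ=(0.0000−0.0000)/(77.8034−33.5727)=0.0000; B=V−Δ·S=0.0000
Node (1,0) S=15.7500: V=(p*·0.6013+(1−p*)·3.2296)/1.16=1.3373; Δ=(0.6013−3.2296)/(22.9950−9.9225)=-0.2011; B=V−Δ·S=4.5040
Node (1,1) S=36.5000: V=(p*·0.0000+(1−p*)·0.6013)/1.16=0.1874; Δ=(0.0000−0.6013)/(53.2900−22.9950)=-0.0198; B=V−Δ·S=0.9118
Node (0,0) S=25.0000: V=(p*·0.1874+(1−p*)·1.3373)/1.16=0.5198; Δ=(0.1874−1.3373)/(36.5000−15.7500)=-0.0554; B=V−Δ·S=1.9053
As a check, the time-0 holding Δ(0,0)·S0 + B(0,0) comes to 0.5198 — exactly V0.

(0,0): Delta=-0.0554 Bond=1.9053
(1,0): Delta=-0.2011 Bond=4.5040
(1,1): Delta=-0.0198 Bond=0.9118
(2,0): Delta=-0.6103 Bond=9.2850
(2,1): Delta=-0.1011 Bond=2.9263
(2,2): Delta=0.0000 Bond=0.0000
(3,0): Delta=-1.0000 Bond=13.2069
(3,1): Delta=-0.5151 Bond=9.3916
(3,2): Delta=0.0000 Bond=0.0000
(3,3): Delta=0.0000 Bond=0.0000
V0=0.5198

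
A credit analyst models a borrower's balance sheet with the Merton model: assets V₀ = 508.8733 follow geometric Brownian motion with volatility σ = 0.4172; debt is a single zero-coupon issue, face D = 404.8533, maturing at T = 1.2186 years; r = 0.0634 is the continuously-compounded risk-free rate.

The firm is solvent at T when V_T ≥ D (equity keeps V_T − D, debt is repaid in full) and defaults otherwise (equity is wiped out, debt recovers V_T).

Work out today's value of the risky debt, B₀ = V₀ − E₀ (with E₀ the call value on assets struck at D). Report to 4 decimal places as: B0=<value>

With assets at 508.8733 and a single debt payment of 404.8533 at 1.2186 years:
d₁ = [ln(V₀/D) + (r + σ²/2)T] / (σ√T)
   = [ln(508.8733/404.8533) + (0.0634 + 0.5·0.4172²)·1.2186] / (0.4172·√1.2186)
   = [0.228674 + 0.183311] / 0.460548 = 0.894556
d₂ = d₁ − σ√T = 0.894556 − 0.460548 = 0.434008
N(d₁) = 0.814488,  N(d₂) = 0.667859,  e^(−rT) = 0.925650
E₀ = V₀·N(d₁) − D·e^(−rT)·N(d₂)
   = 508.8733·0.814488 − 404.8533·0.925650·0.667859 = 164.189428
B₀ = V₀ − E₀ = 508.8733 − 164.189428 = 344.683872

B0=344.6839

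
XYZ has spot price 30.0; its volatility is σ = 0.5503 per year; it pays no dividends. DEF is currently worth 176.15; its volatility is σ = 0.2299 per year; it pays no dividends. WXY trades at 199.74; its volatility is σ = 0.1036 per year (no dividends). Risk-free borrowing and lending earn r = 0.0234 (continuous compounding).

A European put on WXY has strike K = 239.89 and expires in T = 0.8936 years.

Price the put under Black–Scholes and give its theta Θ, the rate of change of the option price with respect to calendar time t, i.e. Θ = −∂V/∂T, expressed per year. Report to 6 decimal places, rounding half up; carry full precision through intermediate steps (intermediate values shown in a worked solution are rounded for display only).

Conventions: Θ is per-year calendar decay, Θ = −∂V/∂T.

price = 35.616279
Θ = 4.056291

σ√T = 0.1036·√0.8936 = 0.097934
d₁ = (ln(S/K) + (r+σ²/2)T) / (σ√T) = (ln(199.74/239.89) + (0.0234+0.1036²/2)·0.8936) / 0.097934 = (-0.183164 + 0.025706) / 0.097934 = -1.607808
d₂ = d₁ − σ√T = -1.607808 − 0.097934 = -1.705741
e^{−rT} = 0.979307
N(−d₁) = 0.946061,  N(−d₂) = 0.955972
Put price V = K·e^{−rT}·N(−d₂) − S·N(−d₁) = 224.582568 − 188.966290 = 35.616279
φ(d₁) = (1/√(2π))·e^{−d₁²/2} = 0.109540
Θ = −S·φ(d₁)·σ/(2√T) + r·K·e^{−rT}·N(−d₂) = −1.198941 + 5.255232 = 4.056291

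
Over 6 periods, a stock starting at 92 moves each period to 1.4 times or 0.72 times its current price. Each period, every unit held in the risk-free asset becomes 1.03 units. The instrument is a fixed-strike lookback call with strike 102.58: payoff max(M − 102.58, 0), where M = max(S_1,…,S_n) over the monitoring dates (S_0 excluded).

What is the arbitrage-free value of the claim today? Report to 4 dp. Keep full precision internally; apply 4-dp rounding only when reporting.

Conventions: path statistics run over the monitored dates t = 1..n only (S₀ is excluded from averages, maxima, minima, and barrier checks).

price = 51.7169

With p* = (R−d)/(u−d) = 0.4559, sum probability × payoff across the paths and divide by R^6.
Enumerate all 2^6 = 64 price paths (U = up ×1.4, D = down ×0.72); each path with k up-moves has probability p*^k·(1−p*)^(6−k).
DDDDDD: M=66.2400, payoff=0.0000, prob=0.025951
UDDDDD: M=128.8000, payoff=26.2200, prob=0.021743
DUDDDD: M=92.7360, payoff=0.0000, prob=0.021743
UUDDDD: M=180.3200, payoff=77.7400, prob=0.018217
DDUDDD: M=66.7699, payoff=0.0000, prob=0.021743
UDUDDD: M=129.8304, payoff=27.2504, prob=0.018217
DUUDDD: M=129.8304, payoff=27.2504, prob=0.018217
UUUDDD: M=252.4480, payoff=149.8680, prob=0.015263
DDDUDD: M=66.2400, payoff=0.0000, prob=0.021743
UDDUDD: M=128.8000, payoff=26.2200, prob=0.018217
DUDUDD: M=93.4779, payoff=0.0000, prob=0.018217
UUDUDD: M=181.7626, payoff=79.1826, prob=0.015263
DDUUDD: M=93.4779, payoff=0.0000, prob=0.018217
UDUUDD: M=181.7626, payoff=79.1826, prob=0.015263
DUUUDD: M=181.7626, payoff=79.1826, prob=0.015263
UUUUDD: M=353.4272, payoff=250.8472, prob=0.012788
DDDDUD: M=66.2400, payoff=0.0000, prob=0.021743
UDDDUD: M=128.8000, payoff=26.2200, prob=0.018217
DUDDUD: M=92.7360, payoff=0.0000, prob=0.018217
UUDDUD: M=180.3200, payoff=77.7400, prob=0.015263
DDUDUD: M=67.3041, payoff=0.0000, prob=0.018217
UDUDUD: M=130.8690, payoff=28.2890, prob=0.015263
DUUDUD: M=130.8690, payoff=28.2890, prob=0.015263
UUUDUD: M=254.4676, payoff=151.8876, prob=0.012788
DDDUUD: M=67.3041, payoff=0.0000, prob=0.018217
UDDUUD: M=130.8690, payoff=28.2890, prob=0.015263
DUDUUD: M=130.8690, payoff=28.2890, prob=0.015263
UUDUUD: M=254.4676, payoff=151.8876, prob=0.012788
DDUUUD: M=130.8690, payoff=28.2890, prob=0.015263
UDUUUD: M=254.4676, payoff=151.8876, prob=0.012788
DUUUUD: M=254.4676, payoff=151.8876, prob=0.012788
UUUUUD: M=494.7981, payoff=392.2181, prob=0.010714
DDDDDU: M=66.2400, payoff=0.0000, prob=0.021743
UDDDDU: M=128.8000, payoff=26.2200, prob=0.018217
DUDDDU: M=92.7360, payoff=0.0000, prob=0.018217
UUDDDU: M=180.3200, payoff=77.7400, prob=0.015263
DDUDDU: M=66.7699, payoff=0.0000, prob=0.018217
UDUDDU: M=129.8304, payoff=27.2504, prob=0.015263
DUUDDU: M=129.8304, payoff=27.2504, prob=0.015263
UUUDDU: M=252.4480, payoff=149.8680, prob=0.012788
DDDUDU: M=66.2400, payoff=0.0000, prob=0.018217
UDDUDU: M=128.8000, payoff=26.2200, prob=0.015263
DUDUDU: M=94.2257, payoff=0.0000, prob=0.015263
UUDUDU: M=183.2167, payoff=80.6367, prob=0.012788
DDUUDU: M=94.2257, payoff=0.0000, prob=0.015263
UDUUDU: M=183.2167, payoff=80.6367, prob=0.012788
DUUUDU: M=183.2167, payoff=80.6367, prob=0.012788
UUUUDU: M=356.2546, payoff=253.6746, prob=0.010714
DDDDUU: M=66.2400, payoff=0.0000, prob=0.018217
UDDDUU: M=128.8000, payoff=26.2200, prob=0.015263
DUDDUU: M=94.2257, payoff=0.0000, prob=0.015263
UUDDUU: M=183.2167, payoff=80.6367, prob=0.012788
DDUDUU: M=94.2257, payoff=0.0000, prob=0.015263
UDUDUU: M=183.2167, payoff=80.6367, prob=0.012788
DUUDUU: M=183.2167, payoff=80.6367, prob=0.012788
UUUDUU: M=356.2546, payoff=253.6746, prob=0.010714
DDDUUU: M=94.2257, payoff=0.0000, prob=0.015263
UDDUUU: M=183.2167, payoff=80.6367, prob=0.012788
DUDUUU: M=183.2167, payoff=80.6367, prob=0.012788
UUDUUU: M=356.2546, payoff=253.6746, prob=0.010714
DDUUUU: M=183.2167, payoff=80.6367, prob=0.012788
UDUUUU: M=356.2546, payoff=253.6746, prob=0.010714
DUUUUU: M=356.2546, payoff=253.6746, prob=0.010714
UUUUUU: M=692.7173, payoff=590.1373, prob=0.008977
Price = Σ prob·payoff / R^6 = 61.752624 / 1.194052 = 51.7169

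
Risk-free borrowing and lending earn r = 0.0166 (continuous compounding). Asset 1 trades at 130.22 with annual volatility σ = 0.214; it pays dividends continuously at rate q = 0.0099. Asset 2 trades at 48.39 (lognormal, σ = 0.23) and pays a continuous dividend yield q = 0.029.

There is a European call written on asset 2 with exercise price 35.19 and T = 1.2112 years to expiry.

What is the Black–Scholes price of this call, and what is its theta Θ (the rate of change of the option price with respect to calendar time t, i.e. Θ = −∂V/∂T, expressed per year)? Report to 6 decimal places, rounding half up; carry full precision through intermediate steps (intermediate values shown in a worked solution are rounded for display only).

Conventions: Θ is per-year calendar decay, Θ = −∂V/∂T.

price = 12.798354
Θ = -0.070735

σ√T = 0.23·√1.2112 = 0.253125
d₁ = (ln(S/K) + (r−q+σ²/2)T) / (σ√T) = (ln(48.39/35.19) + (0.0166−0.029+0.23²/2)·1.2112) / 0.253125 = (0.318531 + 0.017017) / 0.253125 = 1.325622
d₂ = d₁ − σ√T = 1.325622 − 0.253125 = 1.072496
e^{−rT} = 0.980095
e^{−qT} = 0.965485
N(d₁) = 0.907518,  N(d₂) = 0.858251
Call price V = S·e^{−qT}·N(d₁) − K·e^{−rT}·N(d₂) = 42.399050 − 29.600696 = 12.798354
φ(d₁) = (1/√(2π))·e^{−d₁²/2} = 0.165700
Θ = −S·e^{−qT}·φ(d₁)·σ/(2√T) + q·S·e^{−qT}·N(d₁) − r·K·e^{−rT}·N(d₂) = −0.808936 + 1.229572 − 0.491372 = -0.070735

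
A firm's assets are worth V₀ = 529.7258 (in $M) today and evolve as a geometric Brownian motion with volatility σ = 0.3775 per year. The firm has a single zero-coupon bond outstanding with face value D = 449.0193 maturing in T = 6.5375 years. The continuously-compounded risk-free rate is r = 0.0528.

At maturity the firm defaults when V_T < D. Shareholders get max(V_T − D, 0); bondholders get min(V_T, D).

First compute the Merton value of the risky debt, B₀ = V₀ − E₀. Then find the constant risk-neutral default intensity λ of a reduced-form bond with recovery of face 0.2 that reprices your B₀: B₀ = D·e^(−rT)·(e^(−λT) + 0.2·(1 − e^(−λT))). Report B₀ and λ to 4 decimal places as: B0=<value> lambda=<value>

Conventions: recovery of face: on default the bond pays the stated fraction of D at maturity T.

B0=247.4211 lambda=0.0497

Equity is a call on the firm's assets struck at D = 449.0193:
d₁ = [ln(V₀/D) + (r + σ²/2)T] / (σ√T)
   = [ln(529.7258/449.0193) + (0.0528 + 0.5·0.3775²)·6.5375] / (0.3775·√6.5375)
   = [0.165294 + 0.810997] / 0.965212 = 1.011478
d₂ = d₁ − σ√T = 1.011478 − 0.965212 = 0.046266
N(d₁) = 0.844106,  N(d₂) = 0.518451,  e^(−rT) = 0.708093
E₀ = V₀·N(d₁) − D·e^(−rT)·N(d₂)
   = 529.7258·0.844106 − 449.0193·0.708093·0.518451 = 282.304736
B₀ = V₀ − E₀ = 529.7258 − 282.304736 = 247.421064
e^(−λT) = (B₀·e^(rT)/D − 0.2)/(1 − 0.2) = (247.4211·1.412244/449.0193 − 0.2)/0.8 = 0.72272820
λ = −ln(0.72272820)/6.5375 = 0.049671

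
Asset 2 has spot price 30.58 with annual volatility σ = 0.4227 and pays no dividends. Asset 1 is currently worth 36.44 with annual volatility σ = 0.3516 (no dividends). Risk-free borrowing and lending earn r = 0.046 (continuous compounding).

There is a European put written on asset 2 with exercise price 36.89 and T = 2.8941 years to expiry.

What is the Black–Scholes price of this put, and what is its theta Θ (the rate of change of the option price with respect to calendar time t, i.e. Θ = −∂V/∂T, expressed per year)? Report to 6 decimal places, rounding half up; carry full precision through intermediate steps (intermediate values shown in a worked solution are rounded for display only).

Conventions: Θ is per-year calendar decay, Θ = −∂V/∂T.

σ√T = 0.4227·√2.8941 = 0.719100
d₁ = (ln(S/K) + (r+σ²/2)T) / (σ√T) = (ln(30.58/36.89) + (0.046+0.4227²/2)·2.8941) / 0.719100 = (-0.187594 + 0.391681) / 0.719100 = 0.283808
d₂ = d₁ − σ√T = 0.283808 − 0.719100 = -0.435291
e^{−rT} = 0.875353
N(−d₁) = 0.388279,  N(−d₂) = 0.668325
Put price V = K·e^{−rT}·N(−d₂) − S·N(−d₁) = 21.581371 − 11.873562 = 9.707809
φ(d₁) = (1/√(2π))·e^{−d₁²/2} = 0.383195
Θ = −S·φ(d₁)·σ/(2√T) + r·K·e^{−rT}·N(−d₂) = −1.455802 + 0.992743 = -0.463059

price = 9.707809
Θ = -0.463059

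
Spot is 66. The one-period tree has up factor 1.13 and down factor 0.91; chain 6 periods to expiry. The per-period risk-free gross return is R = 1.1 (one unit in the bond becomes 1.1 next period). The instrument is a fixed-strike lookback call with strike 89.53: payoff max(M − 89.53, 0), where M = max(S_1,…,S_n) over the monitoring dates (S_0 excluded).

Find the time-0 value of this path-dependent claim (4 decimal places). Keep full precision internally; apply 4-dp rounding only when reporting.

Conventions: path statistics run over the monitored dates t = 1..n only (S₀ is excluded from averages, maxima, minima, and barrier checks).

Set p* = 0.8636 (from d < R < u); the path-dependent value is the discounted p*-expectation over all price paths.
Enumerate all 2^6 = 64 price paths (U = up ×1.13, D = down ×0.91); each path with k up-moves has probability p*^k·(1−p*)^(6−k).
DDDDDD: M=60.0600, payoff=0.0000, prob=0.000006
UDDDDD: M=74.5800, payoff=0.0000, prob=0.000041
DUDDDD: M=67.8678, payoff=0.0000, prob=0.000041
UUDDDD: M=84.2754, payoff=0.0000, prob=0.000258
DDUDDD: M=61.7597, payoff=0.0000, prob=0.000041
UDUDDD: M=76.6906, payoff=0.0000, prob=0.000258
DUUDDD: M=76.6906, payoff=0.0000, prob=0.000258
UUUDDD: M=95.2312, payoff=5.7012, prob=0.001633
DDDUDD: M=60.0600, payoff=0.0000, prob=0.000041
UDDUDD: M=74.5800, payoff=0.0000, prob=0.000258
DUDUDD: M=69.7885, payoff=0.0000, prob=0.000258
UUDUDD: M=86.6604, payoff=0.0000, prob=0.001633
DDUUDD: M=69.7885, payoff=0.0000, prob=0.000258
UDUUDD: M=86.6604, payoff=0.0000, prob=0.001633
DUUUDD: M=86.6604, payoff=0.0000, prob=0.001633
UUUUDD: M=107.6113, payoff=18.0813, prob=0.010345
DDDDUD: M=60.0600, payoff=0.0000, prob=0.000041
UDDDUD: M=74.5800, payoff=0.0000, prob=0.000258
DUDDUD: M=67.8678, payoff=0.0000, prob=0.000258
UUDDUD: M=84.2754, payoff=0.0000, prob=0.001633
DDUDUD: M=63.5075, payoff=0.0000, prob=0.000258
UDUDUD: M=78.8610, payoff=0.0000, prob=0.001633
DUUDUD: M=78.8610, payoff=0.0000, prob=0.001633
UUUDUD: M=97.9262, payoff=8.3962, prob=0.010345
DDDUUD: M=63.5075, payoff=0.0000, prob=0.000258
UDDUUD: M=78.8610, payoff=0.0000, prob=0.001633
DUDUUD: M=78.8610, payoff=0.0000, prob=0.001633
UUDUUD: M=97.9262, payoff=8.3962, prob=0.010345
DDUUUD: M=78.8610, payoff=0.0000, prob=0.001633
UDUUUD: M=97.9262, payoff=8.3962, prob=0.010345
DUUUUD: M=97.9262, payoff=8.3962, prob=0.010345
UUUUUD: M=121.6007, payoff=32.0707, prob=0.065517
DDDDDU: M=60.0600, payoff=0.0000, prob=0.000041
UDDDDU: M=74.5800, payoff=0.0000, prob=0.000258
DUDDDU: M=67.8678, payoff=0.0000, prob=0.000258
UUDDDU: M=84.2754, payoff=0.0000, prob=0.001633
DDUDDU: M=61.7597, payoff=0.0000, prob=0.000258
UDUDDU: M=76.6906, payoff=0.0000, prob=0.001633
DUUDDU: M=76.6906, payoff=0.0000, prob=0.001633
UUUDDU: M=95.2312, payoff=5.7012, prob=0.010345
DDDUDU: M=60.0600, payoff=0.0000, prob=0.000258
UDDUDU: M=74.5800, payoff=0.0000, prob=0.001633
DUDUDU: M=71.7635, payoff=0.0000, prob=0.001633
UUDUDU: M=89.1129, payoff=0.0000, prob=0.010345
DDUUDU: M=71.7635, payoff=0.0000, prob=0.001633
UDUUDU: M=89.1129, payoff=0.0000, prob=0.010345
DUUUDU: M=89.1129, payoff=0.0000, prob=0.010345
UUUUDU: M=110.6567, payoff=21.1267, prob=0.065517
DDDDUU: M=60.0600, payoff=0.0000, prob=0.000258
UDDDUU: M=74.5800, payoff=0.0000, prob=0.001633
DUDDUU: M=71.7635, payoff=0.0000, prob=0.001633
UUDDUU: M=89.1129, payoff=0.0000, prob=0.010345
DDUDUU: M=71.7635, payoff=0.0000, prob=0.001633
UDUDUU: M=89.1129, payoff=0.0000, prob=0.010345
DUUDUU: M=89.1129, payoff=0.0000, prob=0.010345
UUUDUU: M=110.6567, payoff=21.1267, prob=0.065517
DDDUUU: M=71.7635, payoff=0.0000, prob=0.001633
UDDUUU: M=89.1129, payoff=0.0000, prob=0.010345
DUDUUU: M=89.1129, payoff=0.0000, prob=0.010345
UUDUUU: M=110.6567, payoff=21.1267, prob=0.065517
DDUUUU: M=89.1129, payoff=0.0000, prob=0.010345
UDUUUU: M=110.6567, payoff=21.1267, prob=0.065517
DUUUUU: M=110.6567, payoff=21.1267, prob=0.065517
UUUUUU: M=137.4088, payoff=47.8788, prob=0.414940
Price = Σ prob·payoff / R^6 = 29.491547 / 1.771561 = 16.6472

price = 16.6472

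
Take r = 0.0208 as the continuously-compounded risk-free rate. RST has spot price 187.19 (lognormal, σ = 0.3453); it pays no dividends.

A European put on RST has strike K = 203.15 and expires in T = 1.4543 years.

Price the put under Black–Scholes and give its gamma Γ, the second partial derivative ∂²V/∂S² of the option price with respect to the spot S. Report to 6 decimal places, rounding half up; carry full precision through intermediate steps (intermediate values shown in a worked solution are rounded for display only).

price = 36.883189
Γ = 0.005100

σ√T = 0.3453·√1.4543 = 0.416412
d₁ = (ln(S/K) + (r+σ²/2)T) / (σ√T) = (ln(187.19/203.15) + (0.0208+0.3453²/2)·1.4543) / 0.416412 = (-0.081820 + 0.116949) / 0.416412 = 0.084360
d₂ = d₁ − σ√T = 0.084360 − 0.416412 = -0.332052
e^{−rT} = 0.970203
N(−d₁) = 0.466385,  N(−d₂) = 0.630075
Put price V = K·e^{−rT}·N(−d₂) − S·N(−d₁) = 124.185811 − 87.302622 = 36.883189
φ(d₁) = (1/√(2π))·e^{−d₁²/2} = 0.397525
Γ = φ(d₁) / (S·σ·√T) = 0.005100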